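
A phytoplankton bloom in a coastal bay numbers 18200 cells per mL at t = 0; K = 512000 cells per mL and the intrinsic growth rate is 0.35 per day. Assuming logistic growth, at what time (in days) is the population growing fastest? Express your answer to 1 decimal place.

Logistic growth is fastest at N = K/2 = 256000.
A = (K − N₀)/N₀ = 27.132. Set K/(1 + A·e^(−rt)) = K/2 → A·e^(−rt) = 1.
e^(−0.35t) = 1/27.132 = 0.036857, so t = ln(27.132)/0.35 = 3.3007/0.35 = 9.4306.

9.4 days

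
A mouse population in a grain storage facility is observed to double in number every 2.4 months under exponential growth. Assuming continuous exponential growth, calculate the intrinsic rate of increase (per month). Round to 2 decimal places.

0.29 per month

r = ln(2)/t_d = 0.6931/2.4 = 0.28881.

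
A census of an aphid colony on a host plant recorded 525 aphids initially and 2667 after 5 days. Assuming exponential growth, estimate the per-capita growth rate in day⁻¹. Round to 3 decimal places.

0.325 per day

From N(t) = N₀·e^(rt): e^(r·5) = 2667/525 = 5.08.
r·5 = ln(5.08) = 1.6253, so r = 1.6253/5 = 0.32506.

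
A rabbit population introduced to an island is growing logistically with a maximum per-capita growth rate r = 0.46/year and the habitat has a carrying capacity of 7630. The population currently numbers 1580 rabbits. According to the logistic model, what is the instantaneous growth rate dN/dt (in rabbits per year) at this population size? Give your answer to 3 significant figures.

dN/dt = rN(1 − N/K) = 0.46 × 1580 × (1 − 1580/7630).
1 − 1580/7630 = 0.79292; dN/dt = 0.46 × 1580 × 0.79292 = 576.3.

576 rabbits per year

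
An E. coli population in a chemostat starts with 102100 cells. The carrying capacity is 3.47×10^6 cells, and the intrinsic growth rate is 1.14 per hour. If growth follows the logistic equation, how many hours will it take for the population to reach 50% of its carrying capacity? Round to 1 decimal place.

3.1 hours

A = (K − N₀)/N₀ = (3.47×10^6 − 102100)/102100 = 32.986.
Solve 3.47×10^6/(1 + 32.986·e^(−1.14t)) = 1.735×10^6: 1 + 32.986·e^(−1.14t) = 2, so e^(−1.14t) = 0.0303156.
−1.14·t = ln(0.0303156) = -3.4961, so t = 3.4961/1.14 = 3.0667.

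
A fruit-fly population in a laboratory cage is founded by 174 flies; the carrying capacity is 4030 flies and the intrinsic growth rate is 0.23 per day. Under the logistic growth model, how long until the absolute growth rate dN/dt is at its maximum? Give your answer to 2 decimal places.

Logistic growth is fastest at N = K/2 = 2015.
A = (K − N₀)/N₀ = 22.161. Set K/(1 + A·e^(−rt)) = K/2 → A·e^(−rt) = 1.
e^(−0.23t) = 1/22.161 = 0.0451245, so t = ln(22.161)/0.23 = 3.0983/0.23 = 13.471.

13.47 days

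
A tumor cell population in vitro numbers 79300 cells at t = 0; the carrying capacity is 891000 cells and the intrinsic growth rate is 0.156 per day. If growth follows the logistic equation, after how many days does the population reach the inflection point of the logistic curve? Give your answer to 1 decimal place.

14.9 days

Logistic growth is fastest at N = K/2 = 445500.
A = (K − N₀)/N₀ = 10.236. Set K/(1 + A·e^(−rt)) = K/2 → A·e^(−rt) = 1.
e^(−0.156t) = 1/10.236 = 0.0976962, so t = ln(10.236)/0.156 = 2.3259/0.156 = 14.91.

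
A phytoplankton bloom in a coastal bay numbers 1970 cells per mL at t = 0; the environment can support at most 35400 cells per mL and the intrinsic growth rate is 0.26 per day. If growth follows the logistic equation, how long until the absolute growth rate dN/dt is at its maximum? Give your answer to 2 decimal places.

10.89 days

Logistic growth is fastest at N = K/2 = 17700.
A = (K − N₀)/N₀ = 16.97. Set K/(1 + A·e^(−rt)) = K/2 → A·e^(−rt) = 1.
e^(−0.26t) = 1/16.97 = 0.0589291, so t = ln(16.97)/0.26 = 2.8314/0.26 = 10.89.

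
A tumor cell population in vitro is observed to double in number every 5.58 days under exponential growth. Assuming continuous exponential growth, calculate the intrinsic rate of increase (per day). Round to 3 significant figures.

r = ln(2)/t_d = 0.6931/5.58 = 0.12422.

0.124 per day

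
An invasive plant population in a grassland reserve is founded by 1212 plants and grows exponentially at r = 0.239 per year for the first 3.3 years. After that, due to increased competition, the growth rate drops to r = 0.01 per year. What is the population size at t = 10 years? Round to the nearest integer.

2852 plants

Phase 1: N(3.3) = 1212·e^(0.239×3.3) = 1212·e^0.7887 = 2667.05.
Phase 2 runs for 10 − 3.3 = 6.7 years at r = 0.01.
N(10) = 2667.05·e^(0.01×6.7) = 2667.05·e^0.067 = 2851.86.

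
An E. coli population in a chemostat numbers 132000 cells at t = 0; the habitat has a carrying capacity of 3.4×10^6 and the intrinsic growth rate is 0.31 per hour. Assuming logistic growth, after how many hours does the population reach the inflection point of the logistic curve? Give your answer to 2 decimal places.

10.35 hours

Logistic growth is fastest at N = K/2 = 1.7×10^6.
A = (K − N₀)/N₀ = 24.758. Set K/(1 + A·e^(−rt)) = K/2 → A·e^(−rt) = 1.
e^(−0.31t) = 1/24.758 = 0.0403917, so t = ln(24.758)/0.31 = 3.2091/0.31 = 10.352.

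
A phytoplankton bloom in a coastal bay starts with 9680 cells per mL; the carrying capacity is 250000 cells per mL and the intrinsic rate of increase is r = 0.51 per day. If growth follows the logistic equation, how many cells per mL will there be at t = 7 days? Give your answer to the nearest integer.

147145 cells per mL

A = (K − N₀)/N₀ = (250000 − 9680)/9680 = 24.826.
N(t) = K/(1 + A·e^(−rt)) = 250000/(1 + 24.826×e^(−0.51×7)).
e^(−3.57) = 0.028156; denominator = 1 + 24.826×0.028156 = 1.699.
N = 250000/1.699 = 147145.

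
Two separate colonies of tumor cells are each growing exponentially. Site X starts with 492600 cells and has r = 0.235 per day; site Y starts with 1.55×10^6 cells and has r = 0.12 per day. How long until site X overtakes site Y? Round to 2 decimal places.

9.97 days

Set 492600·e^(0.235t) = 1.55×10^6·e^(0.12t).
e^((0.235 − 0.12)t) = 1.55×10^6/492600 → e^(0.115·t) = 3.1466.
0.115·t = ln(3.1466) = 1.1463, so t = 1.1463/0.115 = 9.9679.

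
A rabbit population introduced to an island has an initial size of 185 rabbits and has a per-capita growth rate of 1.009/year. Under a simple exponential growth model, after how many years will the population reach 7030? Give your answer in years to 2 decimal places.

3.61 years

Set N₀·e^(rt) = 7030: e^(1.009·t) = 7030/185 = 38.
1.009·t = ln(38) = 3.6376, so t = 3.6376/1.009 = 3.6051.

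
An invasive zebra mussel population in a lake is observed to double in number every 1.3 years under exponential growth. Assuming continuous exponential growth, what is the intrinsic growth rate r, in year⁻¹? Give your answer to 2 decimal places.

0.53 per year

r = ln(2)/t_d = 0.6931/1.3 = 0.53319.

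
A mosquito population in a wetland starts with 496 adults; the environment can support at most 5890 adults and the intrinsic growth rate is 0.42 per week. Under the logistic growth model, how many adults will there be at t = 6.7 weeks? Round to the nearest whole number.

3565 adults

A = (K − N₀)/N₀ = (5890 − 496)/496 = 10.875.
N(t) = K/(1 + A·e^(−rt)) = 5890/(1 + 10.875×e^(−0.42×6.7)).
e^(−2.814) = 0.059965; denominator = 1 + 10.875×0.059965 = 1.6521.
N = 5890/1.6521 = 3565.13.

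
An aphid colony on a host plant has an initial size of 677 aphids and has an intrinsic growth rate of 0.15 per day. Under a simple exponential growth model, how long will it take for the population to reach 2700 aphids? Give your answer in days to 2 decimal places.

9.22 days

Set N₀·e^(rt) = 2700: e^(0.15·t) = 2700/677 = 3.9882.
0.15·t = ln(3.9882) = 1.3833, so t = 1.3833/0.15 = 9.2222.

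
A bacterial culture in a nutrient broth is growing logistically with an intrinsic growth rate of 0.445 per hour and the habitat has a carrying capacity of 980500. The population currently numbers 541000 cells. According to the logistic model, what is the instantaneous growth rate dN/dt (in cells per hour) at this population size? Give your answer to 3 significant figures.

dN/dt = rN(1 − N/K) = 0.445 × 541000 × (1 − 541000/980500).
1 − 541000/980500 = 0.44824; dN/dt = 0.445 × 541000 × 0.44824 = 1.07912×10^5.

108000 cells per hour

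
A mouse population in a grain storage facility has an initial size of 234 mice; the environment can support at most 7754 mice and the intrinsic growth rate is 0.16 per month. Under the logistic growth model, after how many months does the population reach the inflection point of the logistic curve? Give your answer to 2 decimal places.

Logistic growth is fastest at N = K/2 = 3877.
A = (K − N₀)/N₀ = 32.137. Set K/(1 + A·e^(−rt)) = K/2 → A·e^(−rt) = 1.
e^(−0.16t) = 1/32.137 = 0.031117, so t = ln(32.137)/0.16 = 3.47/0.16 = 21.688.

21.69 months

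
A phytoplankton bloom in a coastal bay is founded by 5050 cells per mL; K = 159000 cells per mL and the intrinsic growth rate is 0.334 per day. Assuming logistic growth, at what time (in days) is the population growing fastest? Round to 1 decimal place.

Logistic growth is fastest at N = K/2 = 79500.
A = (K − N₀)/N₀ = 30.485. Set K/(1 + A·e^(−rt)) = K/2 → A·e^(−rt) = 1.
e^(−0.334t) = 1/30.485 = 0.0328029, so t = ln(30.485)/0.334 = 3.4172/0.334 = 10.231.

10.2 days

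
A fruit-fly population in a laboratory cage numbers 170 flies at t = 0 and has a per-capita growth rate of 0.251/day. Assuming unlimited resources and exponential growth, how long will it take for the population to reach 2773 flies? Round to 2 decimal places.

11.12 days

Set N₀·e^(rt) = 2773: e^(0.251·t) = 2773/170 = 16.312.
0.251·t = ln(16.312) = 2.7919, so t = 2.7919/0.251 = 11.123.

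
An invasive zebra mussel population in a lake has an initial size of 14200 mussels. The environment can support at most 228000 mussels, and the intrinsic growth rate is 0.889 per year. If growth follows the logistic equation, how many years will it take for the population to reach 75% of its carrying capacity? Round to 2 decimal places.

A = (K − N₀)/N₀ = (228000 − 14200)/14200 = 15.056.
Solve 228000/(1 + 15.056·e^(−0.889t)) = 171000: 1 + 15.056·e^(−0.889t) = 1.3333, so e^(−0.889t) = 0.0221391.
−0.889·t = ln(0.0221391) = -3.8104, so t = 3.8104/0.889 = 4.2862.

4.29 years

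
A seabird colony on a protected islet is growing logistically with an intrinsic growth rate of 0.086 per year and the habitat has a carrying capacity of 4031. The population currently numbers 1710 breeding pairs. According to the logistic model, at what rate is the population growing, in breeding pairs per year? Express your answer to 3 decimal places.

84.675 breeding pairs per year

dN/dt = rN(1 − N/K) = 0.086 × 1710 × (1 − 1710/4031).
1 − 1710/4031 = 0.57579; dN/dt = 0.086 × 1710 × 0.57579 = 84.675.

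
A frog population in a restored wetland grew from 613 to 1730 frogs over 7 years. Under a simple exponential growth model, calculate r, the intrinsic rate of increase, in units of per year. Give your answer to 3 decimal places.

From N(t) = N₀·e^(rt): e^(r·7) = 1730/613 = 2.8222.
r·7 = ln(2.8222) = 1.0375, so r = 1.0375/7 = 0.14822.

0.148 per year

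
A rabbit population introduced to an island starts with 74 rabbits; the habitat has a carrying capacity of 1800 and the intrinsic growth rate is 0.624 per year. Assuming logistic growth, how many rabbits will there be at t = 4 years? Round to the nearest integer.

616 rabbits

A = (K − N₀)/N₀ = (1800 − 74)/74 = 23.324.
N(t) = K/(1 + A·e^(−rt)) = 1800/(1 + 23.324×e^(−0.624×4)).
e^(−2.496) = 0.082414; denominator = 1 + 23.324×0.082414 = 2.9223.
N = 1800/2.9223 = 615.964.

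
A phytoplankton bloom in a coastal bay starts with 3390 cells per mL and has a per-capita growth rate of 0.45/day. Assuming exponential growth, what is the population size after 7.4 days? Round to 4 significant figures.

N(t) = N₀·e^(rt) = 3390 × e^(0.45×7.4) = 3390 × e^3.33.
e^3.33 ≈ 27.938, so N ≈ 3390 × 27.938 = 94711.

94710 cells per mL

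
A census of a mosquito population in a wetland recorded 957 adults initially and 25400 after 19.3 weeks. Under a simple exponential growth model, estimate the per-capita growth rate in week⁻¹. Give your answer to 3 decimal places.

From N(t) = N₀·e^(rt): e^(r·19.3) = 25400/957 = 26.541.
r·19.3 = ln(26.541) = 3.2787, so r = 3.2787/19.3 = 0.16988.

0.170 per week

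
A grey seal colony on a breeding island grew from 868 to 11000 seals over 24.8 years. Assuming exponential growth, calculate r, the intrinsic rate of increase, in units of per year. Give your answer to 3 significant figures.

0.102 per year

From N(t) = N₀·e^(rt): e^(r·24.8) = 11000/868 = 12.673.
r·24.8 = ln(12.673) = 2.5395, so r = 2.5395/24.8 = 0.1024.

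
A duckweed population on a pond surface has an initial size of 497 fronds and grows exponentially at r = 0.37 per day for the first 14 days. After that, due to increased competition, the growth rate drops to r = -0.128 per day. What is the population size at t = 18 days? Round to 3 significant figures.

Phase 1: N(14) = 497·e^(0.37×14) = 497·e^5.18 = 88308.4.
Phase 2 runs for 18 − 14 = 4 days at r = -0.128.
N(18) = 88308.4·e^(-0.128×4) = 88308.4·e^-0.512 = 52922.8.

52900 fronds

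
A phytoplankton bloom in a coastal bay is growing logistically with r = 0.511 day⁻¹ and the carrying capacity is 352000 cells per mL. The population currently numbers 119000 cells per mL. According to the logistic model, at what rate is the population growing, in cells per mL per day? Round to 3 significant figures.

dN/dt = rN(1 − N/K) = 0.511 × 119000 × (1 − 119000/352000).
1 − 119000/352000 = 0.66193; dN/dt = 0.511 × 119000 × 0.66193 = 40251.

40300 cells per mL per day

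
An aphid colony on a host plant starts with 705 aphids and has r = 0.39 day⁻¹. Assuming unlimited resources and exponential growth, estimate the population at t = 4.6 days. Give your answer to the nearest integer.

4239 aphids

N(t) = N₀·e^(rt) = 705 × e^(0.39×4.6) = 705 × e^1.794.
e^1.794 ≈ 6.0135, so N ≈ 705 × 6.0135 = 4239.49.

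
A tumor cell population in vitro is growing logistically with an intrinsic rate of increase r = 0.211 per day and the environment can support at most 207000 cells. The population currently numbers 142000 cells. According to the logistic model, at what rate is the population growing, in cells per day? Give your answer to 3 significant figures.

dN/dt = rN(1 − N/K) = 0.211 × 142000 × (1 − 142000/207000).
1 − 142000/207000 = 0.31401; dN/dt = 0.211 × 142000 × 0.31401 = 9408.4.

9410 cells per day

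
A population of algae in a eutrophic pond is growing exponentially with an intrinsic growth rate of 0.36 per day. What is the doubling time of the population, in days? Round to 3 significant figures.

Doubling time t_d = ln(2)/r = 0.6931/0.36 = 1.9254.

1.93 days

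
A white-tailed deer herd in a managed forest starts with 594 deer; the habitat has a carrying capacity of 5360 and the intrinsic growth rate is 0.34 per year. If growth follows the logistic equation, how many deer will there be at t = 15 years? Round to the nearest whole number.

5110 deer

A = (K − N₀)/N₀ = (5360 − 594)/594 = 8.0236.
N(t) = K/(1 + A·e^(−rt)) = 5360/(1 + 8.0236×e^(−0.34×15)).
e^(−5.1) = 0.0060967; denominator = 1 + 8.0236×0.0060967 = 1.0489.
N = 5360/1.0489 = 5110.03.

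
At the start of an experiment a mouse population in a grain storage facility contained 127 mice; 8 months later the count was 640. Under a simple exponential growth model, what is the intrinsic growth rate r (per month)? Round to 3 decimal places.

0.202 per month

From N(t) = N₀·e^(rt): e^(r·8) = 640/127 = 5.0394.
r·8 = ln(5.0394) = 1.6173, so r = 1.6173/8 = 0.20216.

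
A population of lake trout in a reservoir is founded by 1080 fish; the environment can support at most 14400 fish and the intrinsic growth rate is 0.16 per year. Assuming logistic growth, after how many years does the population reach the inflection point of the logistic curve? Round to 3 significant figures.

15.7 years

Logistic growth is fastest at N = K/2 = 7200.
A = (K − N₀)/N₀ = 12.333. Set K/(1 + A·e^(−rt)) = K/2 → A·e^(−rt) = 1.
e^(−0.16t) = 1/12.333 = 0.0810811, so t = ln(12.333)/0.16 = 2.5123/0.16 = 15.702.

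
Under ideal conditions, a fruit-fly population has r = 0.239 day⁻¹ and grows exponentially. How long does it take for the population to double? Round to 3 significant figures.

Doubling time t_d = ln(2)/r = 0.6931/0.239 = 2.9002.

2.90 days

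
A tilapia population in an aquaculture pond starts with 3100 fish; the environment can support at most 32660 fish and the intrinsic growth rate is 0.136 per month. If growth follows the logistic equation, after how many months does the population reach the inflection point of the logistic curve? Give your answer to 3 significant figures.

16.6 months

Logistic growth is fastest at N = K/2 = 16330.
A = (K − N₀)/N₀ = 9.5355. Set K/(1 + A·e^(−rt)) = K/2 → A·e^(−rt) = 1.
e^(−0.136t) = 1/9.5355 = 0.104871, so t = ln(9.5355)/0.136 = 2.255/0.136 = 16.581.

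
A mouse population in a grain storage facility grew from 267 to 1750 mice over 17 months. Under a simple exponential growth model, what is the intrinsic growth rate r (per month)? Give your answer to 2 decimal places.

From N(t) = N₀·e^(rt): e^(r·17) = 1750/267 = 6.5543.
r·17 = ln(6.5543) = 1.8801, so r = 1.8801/17 = 0.1106.

0.11 per month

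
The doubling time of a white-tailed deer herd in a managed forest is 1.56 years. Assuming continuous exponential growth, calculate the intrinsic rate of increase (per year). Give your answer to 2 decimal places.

r = ln(2)/t_d = 0.6931/1.56 = 0.44433.

0.44 per year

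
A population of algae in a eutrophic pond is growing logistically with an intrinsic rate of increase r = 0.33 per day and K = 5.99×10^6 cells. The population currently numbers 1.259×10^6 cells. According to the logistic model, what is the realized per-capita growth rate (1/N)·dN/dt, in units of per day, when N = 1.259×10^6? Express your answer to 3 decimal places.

(1/N)·dN/dt = r(1 − N/K) = 0.33 × (1 − 1.259×10^6/5.99×10^6).
= 0.33 × 0.78982 = 0.26064.

0.261 per day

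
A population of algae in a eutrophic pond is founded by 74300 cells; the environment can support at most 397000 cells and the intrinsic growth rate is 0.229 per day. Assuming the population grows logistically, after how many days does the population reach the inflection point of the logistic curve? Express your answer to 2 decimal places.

6.41 days

Logistic growth is fastest at N = K/2 = 198500.
A = (K − N₀)/N₀ = 4.3432. Set K/(1 + A·e^(−rt)) = K/2 → A·e^(−rt) = 1.
e^(−0.229t) = 1/4.3432 = 0.230245, so t = ln(4.3432)/0.229 = 1.4686/0.229 = 6.4132.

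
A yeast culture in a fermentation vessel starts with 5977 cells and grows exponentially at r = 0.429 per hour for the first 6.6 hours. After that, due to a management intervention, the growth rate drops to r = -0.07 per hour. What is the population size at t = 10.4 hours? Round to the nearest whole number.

Phase 1: N(6.6) = 5977·e^(0.429×6.6) = 5977·e^2.831 = 101425.
Phase 2 runs for 10.4 − 6.6 = 3.8 hours at r = -0.07.
N(10.4) = 101425·e^(-0.07×3.8) = 101425·e^-0.266 = 77736.

77736 cells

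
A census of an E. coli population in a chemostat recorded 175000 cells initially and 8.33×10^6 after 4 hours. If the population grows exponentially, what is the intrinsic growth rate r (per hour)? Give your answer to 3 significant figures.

0.966 per hour

From N(t) = N₀·e^(rt): e^(r·4) = 8.33×10^6/175000 = 47.6.
r·4 = ln(47.6) = 3.8628, so r = 3.8628/4 = 0.96571.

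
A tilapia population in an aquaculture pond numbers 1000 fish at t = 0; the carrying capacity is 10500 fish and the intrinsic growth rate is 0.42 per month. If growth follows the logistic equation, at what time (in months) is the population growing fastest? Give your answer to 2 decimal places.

5.36 months

Logistic growth is fastest at N = K/2 = 5250.
A = (K − N₀)/N₀ = 9.5. Set K/(1 + A·e^(−rt)) = K/2 → A·e^(−rt) = 1.
e^(−0.42t) = 1/9.5 = 0.105263, so t = ln(9.5)/0.42 = 2.2513/0.42 = 5.3602.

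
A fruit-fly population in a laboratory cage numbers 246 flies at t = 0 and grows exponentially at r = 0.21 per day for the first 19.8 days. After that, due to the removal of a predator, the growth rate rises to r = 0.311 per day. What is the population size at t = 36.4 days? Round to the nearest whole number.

2746757 flies

Phase 1: N(19.8) = 246·e^(0.21×19.8) = 246·e^4.158 = 15730.1.
Phase 2 runs for 36.4 − 19.8 = 16.6 days at r = 0.311.
N(36.4) = 15730.1·e^(0.311×16.6) = 15730.1·e^5.163 = 2.746757×10^6.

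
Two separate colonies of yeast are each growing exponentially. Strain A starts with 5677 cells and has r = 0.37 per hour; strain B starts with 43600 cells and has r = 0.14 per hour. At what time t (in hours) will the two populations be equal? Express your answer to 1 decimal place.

8.9 hours

Set 5677·e^(0.37t) = 43600·e^(0.14t).
e^((0.37 − 0.14)t) = 43600/5677 → e^(0.23·t) = 7.6801.
0.23·t = ln(7.6801) = 2.0386, so t = 2.0386/0.23 = 8.8636.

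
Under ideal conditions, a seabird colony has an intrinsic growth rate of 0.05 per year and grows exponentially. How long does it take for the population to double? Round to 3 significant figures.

13.9 years

Doubling time t_d = ln(2)/r = 0.6931/0.05 = 13.863.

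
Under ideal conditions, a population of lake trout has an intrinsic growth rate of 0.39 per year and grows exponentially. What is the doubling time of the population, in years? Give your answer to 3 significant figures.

Doubling time t_d = ln(2)/r = 0.6931/0.39 = 1.7773.

1.78 years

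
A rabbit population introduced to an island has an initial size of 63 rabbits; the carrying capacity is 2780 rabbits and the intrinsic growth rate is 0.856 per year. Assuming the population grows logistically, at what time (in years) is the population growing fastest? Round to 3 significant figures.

4.40 years

Logistic growth is fastest at N = K/2 = 1390.
A = (K − N₀)/N₀ = 43.127. Set K/(1 + A·e^(−rt)) = K/2 → A·e^(−rt) = 1.
e^(−0.856t) = 1/43.127 = 0.0231873, so t = ln(43.127)/0.856 = 3.7641/0.856 = 4.3974.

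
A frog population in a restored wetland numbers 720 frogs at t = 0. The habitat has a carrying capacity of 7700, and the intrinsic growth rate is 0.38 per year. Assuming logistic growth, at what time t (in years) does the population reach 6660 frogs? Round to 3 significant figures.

10.9 years

A = (K − N₀)/N₀ = (7700 − 720)/720 = 9.6944.
Solve 7700/(1 + 9.6944·e^(−0.38t)) = 6660: 1 + 9.6944·e^(−0.38t) = 1.1562, so e^(−0.38t) = 0.0161078.
−0.38·t = ln(0.0161078) = -4.1285, so t = 4.1285/0.38 = 10.864.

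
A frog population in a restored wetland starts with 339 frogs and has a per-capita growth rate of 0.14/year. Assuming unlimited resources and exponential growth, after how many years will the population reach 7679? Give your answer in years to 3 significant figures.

Set N₀·e^(rt) = 7679: e^(0.14·t) = 7679/339 = 22.652.
0.14·t = ln(22.652) = 3.1202, so t = 3.1202/0.14 = 22.287.

22.3 years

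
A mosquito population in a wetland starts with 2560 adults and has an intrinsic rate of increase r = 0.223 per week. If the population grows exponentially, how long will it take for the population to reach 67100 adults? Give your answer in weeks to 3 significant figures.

Set N₀·e^(rt) = 67100: e^(0.223·t) = 67100/2560 = 26.211.
0.223·t = ln(26.211) = 3.2662, so t = 3.2662/0.223 = 14.647.

14.6 weeks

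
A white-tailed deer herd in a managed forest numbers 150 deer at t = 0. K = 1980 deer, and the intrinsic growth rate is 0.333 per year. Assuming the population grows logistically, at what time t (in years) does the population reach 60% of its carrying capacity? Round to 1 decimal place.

A = (K − N₀)/N₀ = (1980 − 150)/150 = 12.2.
Solve 1980/(1 + 12.2·e^(−0.333t)) = 1188: 1 + 12.2·e^(−0.333t) = 1.6667, so e^(−0.333t) = 0.0546448.
−0.333·t = ln(0.0546448) = -2.9069, so t = 2.9069/0.333 = 8.7294.

8.7 years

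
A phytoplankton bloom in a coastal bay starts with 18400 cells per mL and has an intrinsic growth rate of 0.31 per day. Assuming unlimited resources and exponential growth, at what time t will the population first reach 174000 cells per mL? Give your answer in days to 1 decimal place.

7.2 days

Set N₀·e^(rt) = 174000: e^(0.31·t) = 174000/18400 = 9.4565.
0.31·t = ln(9.4565) = 2.2467, so t = 2.2467/0.31 = 7.2474.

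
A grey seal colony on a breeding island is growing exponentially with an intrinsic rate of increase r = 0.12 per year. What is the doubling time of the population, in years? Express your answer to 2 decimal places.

5.78 years

Doubling time t_d = ln(2)/r = 0.6931/0.12 = 5.7762.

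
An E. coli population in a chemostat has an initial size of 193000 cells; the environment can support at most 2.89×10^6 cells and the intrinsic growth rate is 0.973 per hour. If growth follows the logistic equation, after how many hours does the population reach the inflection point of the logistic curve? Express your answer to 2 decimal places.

2.71 hours

Logistic growth is fastest at N = K/2 = 1.445×10^6.
A = (K − N₀)/N₀ = 13.974. Set K/(1 + A·e^(−rt)) = K/2 → A·e^(−rt) = 1.
e^(−0.973t) = 1/13.974 = 0.071561, so t = ln(13.974)/0.973 = 2.6372/0.973 = 2.7104.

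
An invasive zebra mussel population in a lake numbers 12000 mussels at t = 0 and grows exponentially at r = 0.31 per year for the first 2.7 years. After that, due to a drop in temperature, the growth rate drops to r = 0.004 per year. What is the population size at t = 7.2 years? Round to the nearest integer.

Phase 1: N(2.7) = 12000·e^(0.31×2.7) = 12000·e^0.837 = 27713.1.
Phase 2 runs for 7.2 − 2.7 = 4.5 years at r = 0.004.
N(7.2) = 27713.1·e^(0.004×4.5) = 27713.1·e^0.018 = 28216.5.

28216 mussels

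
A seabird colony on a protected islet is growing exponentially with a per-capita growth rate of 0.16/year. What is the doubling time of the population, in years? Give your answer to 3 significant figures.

Doubling time t_d = ln(2)/r = 0.6931/0.16 = 4.3322.

4.33 years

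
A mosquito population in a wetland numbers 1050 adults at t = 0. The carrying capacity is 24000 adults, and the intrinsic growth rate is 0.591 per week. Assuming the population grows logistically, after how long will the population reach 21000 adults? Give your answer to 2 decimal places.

A = (K − N₀)/N₀ = (24000 − 1050)/1050 = 21.857.
Solve 24000/(1 + 21.857·e^(−0.591t)) = 21000: 1 + 21.857·e^(−0.591t) = 1.1429, so e^(−0.591t) = 0.00653595.
−0.591·t = ln(0.00653595) = -5.0304, so t = 5.0304/0.591 = 8.5117.

8.51 weeks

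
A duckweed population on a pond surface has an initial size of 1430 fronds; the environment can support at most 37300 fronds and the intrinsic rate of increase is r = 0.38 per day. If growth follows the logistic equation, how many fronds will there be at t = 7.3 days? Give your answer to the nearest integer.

A = (K − N₀)/N₀ = (37300 − 1430)/1430 = 25.084.
N(t) = K/(1 + A·e^(−rt)) = 37300/(1 + 25.084×e^(−0.38×7.3)).
e^(−2.774) = 0.062412; denominator = 1 + 25.084×0.062412 = 2.5655.
N = 37300/2.5655 = 14538.9.

14539 fronds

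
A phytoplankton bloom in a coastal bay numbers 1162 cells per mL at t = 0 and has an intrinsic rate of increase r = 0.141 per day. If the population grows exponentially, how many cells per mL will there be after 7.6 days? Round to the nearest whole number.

N(t) = N₀·e^(rt) = 1162 × e^(0.141×7.6) = 1162 × e^1.072.
e^1.072 ≈ 2.92, so N ≈ 1162 × 2.92 = 3393.1.

3393 cells per mL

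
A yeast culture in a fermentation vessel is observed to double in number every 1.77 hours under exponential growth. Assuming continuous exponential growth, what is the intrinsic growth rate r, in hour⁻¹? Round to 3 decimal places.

r = ln(2)/t_d = 0.6931/1.77 = 0.39161.

0.392 per hour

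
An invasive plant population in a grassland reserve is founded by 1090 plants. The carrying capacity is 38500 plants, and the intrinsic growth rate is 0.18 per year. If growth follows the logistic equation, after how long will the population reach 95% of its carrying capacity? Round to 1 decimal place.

36.0 years

A = (K − N₀)/N₀ = (38500 − 1090)/1090 = 34.321.
Solve 38500/(1 + 34.321·e^(−0.18t)) = 36575: 1 + 34.321·e^(−0.18t) = 1.0526, so e^(−0.18t) = 0.0015335.
−0.18·t = ln(0.0015335) = -6.4802, so t = 6.4802/0.18 = 36.001.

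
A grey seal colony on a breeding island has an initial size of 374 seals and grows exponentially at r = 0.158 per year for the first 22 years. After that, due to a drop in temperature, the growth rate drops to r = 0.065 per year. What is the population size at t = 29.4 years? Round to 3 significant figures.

Phase 1: N(22) = 374·e^(0.158×22) = 374·e^3.476 = 12091.5.
Phase 2 runs for 29.4 − 22 = 7.4 years at r = 0.065.
N(29.4) = 12091.5·e^(0.065×7.4) = 12091.5·e^0.481 = 19560.3.

19600 seals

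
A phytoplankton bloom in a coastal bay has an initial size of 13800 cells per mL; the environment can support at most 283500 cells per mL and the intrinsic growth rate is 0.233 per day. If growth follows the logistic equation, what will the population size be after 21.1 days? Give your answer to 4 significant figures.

A = (K − N₀)/N₀ = (283500 − 13800)/13800 = 19.543.
N(t) = K/(1 + A·e^(−rt)) = 283500/(1 + 19.543×e^(−0.233×21.1)).
e^(−4.916) = 0.0073262; denominator = 1 + 19.543×0.0073262 = 1.1432.
N = 283500/1.1432 = 247993.

248000 cells per mL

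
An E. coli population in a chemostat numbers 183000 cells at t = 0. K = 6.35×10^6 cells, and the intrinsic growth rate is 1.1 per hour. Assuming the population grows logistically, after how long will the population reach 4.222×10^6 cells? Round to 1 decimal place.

3.8 hours

A = (K − N₀)/N₀ = (6.35×10^6 − 183000)/183000 = 33.699.
Solve 6.35×10^6/(1 + 33.699·e^(−1.1t)) = 4.222×10^6: 1 + 33.699·e^(−1.1t) = 1.504, so e^(−1.1t) = 0.0149565.
−1.1·t = ln(0.0149565) = -4.2026, so t = 4.2026/1.1 = 3.8206.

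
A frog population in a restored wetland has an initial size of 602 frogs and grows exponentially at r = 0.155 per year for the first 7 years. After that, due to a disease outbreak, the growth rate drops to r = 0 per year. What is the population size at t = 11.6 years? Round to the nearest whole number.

Phase 1: N(7) = 602·e^(0.155×7) = 602·e^1.085 = 1781.58.
Phase 2 runs for 11.6 − 7 = 4.6 years at r = 0.
N(11.6) = 1781.58·e^(0×4.6) = 1781.58·e^-0 = 1781.58.

1782 frogs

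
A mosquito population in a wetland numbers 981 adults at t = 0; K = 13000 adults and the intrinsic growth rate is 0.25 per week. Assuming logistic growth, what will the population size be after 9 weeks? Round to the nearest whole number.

5674 adults

A = (K − N₀)/N₀ = (13000 − 981)/981 = 12.252.
N(t) = K/(1 + A·e^(−rt)) = 13000/(1 + 12.252×e^(−0.25×9)).
e^(−2.25) = 0.1054; denominator = 1 + 12.252×0.1054 = 2.2913.
N = 13000/2.2913 = 5673.56.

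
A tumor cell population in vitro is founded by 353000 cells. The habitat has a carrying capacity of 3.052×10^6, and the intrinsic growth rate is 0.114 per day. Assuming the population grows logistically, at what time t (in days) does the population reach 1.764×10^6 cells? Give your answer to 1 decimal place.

20.6 days

A = (K − N₀)/N₀ = (3.052×10^6 − 353000)/353000 = 7.6459.
Solve 3.052×10^6/(1 + 7.6459·e^(−0.114t)) = 1.764×10^6: 1 + 7.6459·e^(−0.114t) = 1.7302, so e^(−0.114t) = 0.0954969.
−0.114·t = ln(0.0954969) = -2.3487, so t = 2.3487/0.114 = 20.602.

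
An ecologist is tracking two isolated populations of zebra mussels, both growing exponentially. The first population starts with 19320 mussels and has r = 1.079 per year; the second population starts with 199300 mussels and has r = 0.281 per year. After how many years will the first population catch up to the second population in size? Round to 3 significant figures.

Set 19320·e^(1.079t) = 199300·e^(0.281t).
e^((1.079 − 0.281)t) = 199300/19320 → e^(0.798·t) = 10.316.
0.798·t = ln(10.316) = 2.3337, so t = 2.3337/0.798 = 2.9244.

2.92 years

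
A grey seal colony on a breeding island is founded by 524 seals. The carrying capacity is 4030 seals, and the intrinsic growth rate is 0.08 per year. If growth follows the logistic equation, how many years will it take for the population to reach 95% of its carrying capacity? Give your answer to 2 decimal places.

A = (K − N₀)/N₀ = (4030 − 524)/524 = 6.6908.
Solve 4030/(1 + 6.6908·e^(−0.08t)) = 3828.5: 1 + 6.6908·e^(−0.08t) = 1.0526, so e^(−0.08t) = 0.00786621.
−0.08·t = ln(0.00786621) = -4.8452, so t = 4.8452/0.08 = 60.565.

60.56 years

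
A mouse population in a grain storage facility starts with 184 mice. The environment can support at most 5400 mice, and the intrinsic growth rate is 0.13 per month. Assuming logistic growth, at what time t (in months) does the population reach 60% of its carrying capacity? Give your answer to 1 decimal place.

A = (K − N₀)/N₀ = (5400 − 184)/184 = 28.348.
Solve 5400/(1 + 28.348·e^(−0.13t)) = 3240: 1 + 28.348·e^(−0.13t) = 1.6667, so e^(−0.13t) = 0.0235174.
−0.13·t = ln(0.0235174) = -3.75, so t = 3.75/0.13 = 28.846.

28.8 months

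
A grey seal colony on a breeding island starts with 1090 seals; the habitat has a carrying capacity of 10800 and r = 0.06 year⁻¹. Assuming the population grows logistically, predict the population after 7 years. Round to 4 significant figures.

A = (K − N₀)/N₀ = (10800 − 1090)/1090 = 8.9083.
N(t) = K/(1 + A·e^(−rt)) = 10800/(1 + 8.9083×e^(−0.06×7)).
e^(−0.42) = 0.65705; denominator = 1 + 8.9083×0.65705 = 6.8531.
N = 10800/6.8531 = 1575.92.

1576 seals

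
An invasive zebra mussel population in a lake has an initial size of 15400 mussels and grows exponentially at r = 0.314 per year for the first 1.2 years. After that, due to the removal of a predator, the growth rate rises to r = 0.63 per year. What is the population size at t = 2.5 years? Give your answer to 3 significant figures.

50900 mussels

Phase 1: N(1.2) = 15400·e^(0.314×1.2) = 15400·e^0.3768 = 22447.2.
Phase 2 runs for 2.5 − 1.2 = 1.3 years at r = 0.63.
N(2.5) = 22447.2·e^(0.63×1.3) = 22447.2·e^0.819 = 50915.5.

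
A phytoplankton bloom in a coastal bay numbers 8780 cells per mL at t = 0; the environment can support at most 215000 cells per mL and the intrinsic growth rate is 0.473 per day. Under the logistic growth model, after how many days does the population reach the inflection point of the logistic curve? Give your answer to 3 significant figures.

Logistic growth is fastest at N = K/2 = 107500.
A = (K − N₀)/N₀ = 23.487. Set K/(1 + A·e^(−rt)) = K/2 → A·e^(−rt) = 1.
e^(−0.473t) = 1/23.487 = 0.0425759, so t = ln(23.487)/0.473 = 3.1565/0.473 = 6.6733.

6.67 days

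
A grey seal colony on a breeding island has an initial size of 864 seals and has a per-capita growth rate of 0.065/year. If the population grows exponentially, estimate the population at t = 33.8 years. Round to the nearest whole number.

7774 seals

N(t) = N₀·e^(rt) = 864 × e^(0.065×33.8) = 864 × e^2.197.
e^2.197 ≈ 8.998, so N ≈ 864 × 8.998 = 7774.25.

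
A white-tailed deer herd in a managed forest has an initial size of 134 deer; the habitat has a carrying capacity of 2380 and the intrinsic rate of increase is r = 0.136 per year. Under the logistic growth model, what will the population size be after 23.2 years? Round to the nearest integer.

A = (K − N₀)/N₀ = (2380 − 134)/134 = 16.761.
N(t) = K/(1 + A·e^(−rt)) = 2380/(1 + 16.761×e^(−0.136×23.2)).
e^(−3.155) = 0.04263; denominator = 1 + 16.761×0.04263 = 1.7145.
N = 2380/1.7145 = 1388.14.

1388 deer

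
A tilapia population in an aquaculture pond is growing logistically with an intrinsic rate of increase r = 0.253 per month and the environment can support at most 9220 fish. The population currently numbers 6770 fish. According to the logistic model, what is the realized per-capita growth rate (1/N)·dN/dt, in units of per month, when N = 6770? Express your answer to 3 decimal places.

0.067 per month

(1/N)·dN/dt = r(1 − N/K) = 0.253 × (1 − 6770/9220).
= 0.253 × 0.26573 = 0.067229.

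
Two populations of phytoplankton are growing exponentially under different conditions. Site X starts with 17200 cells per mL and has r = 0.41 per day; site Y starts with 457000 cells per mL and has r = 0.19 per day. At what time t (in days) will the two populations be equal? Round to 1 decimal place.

Set 17200·e^(0.41t) = 457000·e^(0.19t).
e^((0.41 − 0.19)t) = 457000/17200 → e^(0.22·t) = 26.57.
0.22·t = ln(26.57) = 3.2798, so t = 3.2798/0.22 = 14.908.

14.9 days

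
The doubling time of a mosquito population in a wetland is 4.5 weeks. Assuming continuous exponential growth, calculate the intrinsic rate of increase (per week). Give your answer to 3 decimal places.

r = ln(2)/t_d = 0.6931/4.5 = 0.15403.

0.154 per week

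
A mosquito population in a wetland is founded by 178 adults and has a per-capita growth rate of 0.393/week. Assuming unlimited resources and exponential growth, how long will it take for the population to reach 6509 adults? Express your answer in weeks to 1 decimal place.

Set N₀·e^(rt) = 6509: e^(0.393·t) = 6509/178 = 36.567.
0.393·t = ln(36.567) = 3.5992, so t = 3.5992/0.393 = 9.1582.

9.2 weeks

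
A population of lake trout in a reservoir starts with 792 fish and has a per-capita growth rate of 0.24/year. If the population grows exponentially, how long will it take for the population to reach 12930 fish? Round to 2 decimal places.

Set N₀·e^(rt) = 12930: e^(0.24·t) = 12930/792 = 16.326.
0.24·t = ln(16.326) = 2.7927, so t = 2.7927/0.24 = 11.636.

11.64 years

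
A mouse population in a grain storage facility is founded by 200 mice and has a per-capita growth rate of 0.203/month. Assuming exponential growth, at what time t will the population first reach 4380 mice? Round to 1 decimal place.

Set N₀·e^(rt) = 4380: e^(0.203·t) = 4380/200 = 21.9.
0.203·t = ln(21.9) = 3.0865, so t = 3.0865/0.203 = 15.204.

15.2 months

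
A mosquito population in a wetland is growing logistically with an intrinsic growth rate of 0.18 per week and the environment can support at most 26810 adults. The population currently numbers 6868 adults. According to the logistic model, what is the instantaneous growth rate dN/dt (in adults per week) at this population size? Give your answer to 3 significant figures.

920 adults per week

dN/dt = rN(1 − N/K) = 0.18 × 6868 × (1 − 6868/26810).
1 − 6868/26810 = 0.74383; dN/dt = 0.18 × 6868 × 0.74383 = 919.55.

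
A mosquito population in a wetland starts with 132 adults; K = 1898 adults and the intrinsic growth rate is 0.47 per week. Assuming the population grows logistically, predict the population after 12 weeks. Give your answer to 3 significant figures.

A = (K − N₀)/N₀ = (1898 − 132)/132 = 13.379.
N(t) = K/(1 + A·e^(−rt)) = 1898/(1 + 13.379×e^(−0.47×12)).
e^(−5.64) = 0.0035529; denominator = 1 + 13.379×0.0035529 = 1.0475.
N = 1898/1.0475 = 1811.88.

1810 adults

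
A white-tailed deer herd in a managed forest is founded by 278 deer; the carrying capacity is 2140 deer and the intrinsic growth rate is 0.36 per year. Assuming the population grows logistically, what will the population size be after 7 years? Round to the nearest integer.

1391 deer

A = (K − N₀)/N₀ = (2140 − 278)/278 = 6.6978.
N(t) = K/(1 + A·e^(−rt)) = 2140/(1 + 6.6978×e^(−0.36×7)).
e^(−2.52) = 0.08046; denominator = 1 + 6.6978×0.08046 = 1.5389.
N = 2140/1.5389 = 1390.6.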